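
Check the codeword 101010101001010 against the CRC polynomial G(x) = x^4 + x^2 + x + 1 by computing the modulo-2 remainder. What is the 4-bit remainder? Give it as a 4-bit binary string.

Modulo-2 division of 101010101001010 by 10111:
  pos 0: 10101 XOR 10111 = 00010
  pos 3: 10010 XOR 10111 = 00101
  pos 5: 10110 XOR 10111 = 00001
  pos 9: 10101 XOR 10111 = 00010
Remainder = 0100 (nonzero — an error is detected).

0100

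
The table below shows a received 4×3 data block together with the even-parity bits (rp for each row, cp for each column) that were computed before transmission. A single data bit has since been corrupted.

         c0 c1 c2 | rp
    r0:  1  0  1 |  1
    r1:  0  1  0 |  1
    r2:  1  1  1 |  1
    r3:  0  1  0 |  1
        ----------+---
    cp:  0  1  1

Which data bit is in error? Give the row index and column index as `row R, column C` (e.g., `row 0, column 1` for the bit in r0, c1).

Recompute each row's even parity and compare to rp:
  r0: data parity 0, sent rp 1 → mismatch
  r1: data parity 1, sent rp 1 → ok
  r2: data parity 1, sent rp 1 → ok
  r3: data parity 1, sent rp 1 → ok
Recompute each column's even parity and compare to cp:
  c0: data parity 0, sent cp 0 → ok
  c1: data parity 1, sent cp 1 → ok
  c2: data parity 0, sent cp 1 → mismatch
Exactly one row (r0) and one column (c2) fail → the flipped bit is at their intersection.

row 0, column 2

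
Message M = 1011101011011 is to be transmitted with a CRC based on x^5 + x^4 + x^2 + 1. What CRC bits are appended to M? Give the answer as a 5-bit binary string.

11001

Append 5 zeros: 101110101101100000. Divide by 110101 (XOR where the leading bit is 1):
  pos 0: 101110 XOR 110101 = 011011
  pos 1: 110111 XOR 110101 = 000010
  pos 5: 100110 XOR 110101 = 010011
  pos 6: 100111 XOR 110101 = 010010
  pos 7: 100101 XOR 110101 = 010000
  pos 8: 100000 XOR 110101 = 010101
  pos 9: 101010 XOR 110101 = 011111
  pos 10: 111110 XOR 110101 = 001011
  pos 12: 101100 XOR 110101 = 011001
Remainder (last 5 bits) = 11001. This is the CRC / FCS.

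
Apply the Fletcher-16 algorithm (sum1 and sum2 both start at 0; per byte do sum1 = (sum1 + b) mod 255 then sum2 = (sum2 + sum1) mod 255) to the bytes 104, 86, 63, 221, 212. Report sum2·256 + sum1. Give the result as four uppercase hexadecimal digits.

B1B0

Running sums (mod 255):
  after byte 0 (104): sum1=104, sum2=104
  after byte 1 (86): sum1=190, sum2=39
  after byte 2 (63): sum1=253, sum2=37
  after byte 3 (221): sum1=219, sum2=1
  after byte 4 (212): sum1=176, sum2=177
Checksum = sum2·256 + sum1 = 177·256 + 176 = 45488 = 0xB1B0.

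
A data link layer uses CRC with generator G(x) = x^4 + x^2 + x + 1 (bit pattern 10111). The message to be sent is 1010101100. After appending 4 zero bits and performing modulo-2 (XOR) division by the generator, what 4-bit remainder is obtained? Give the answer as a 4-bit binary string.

Append 4 zeros: 10101011000000. Divide by 10111 (XOR where the leading bit is 1):
  pos 0: 10101 XOR 10111 = 00010
  pos 3: 10011 XOR 10111 = 00100
  pos 5: 10000 XOR 10111 = 00111
  pos 7: 11100 XOR 10111 = 01011
  pos 8: 10110 XOR 10111 = 00001
Remainder (last 4 bits) = 0010. This is the CRC / FCS.

0010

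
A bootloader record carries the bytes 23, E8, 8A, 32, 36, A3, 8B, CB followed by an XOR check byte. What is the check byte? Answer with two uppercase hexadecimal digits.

XOR the bytes together:
  start with 0x23
  0x23 ⊕ 0xE8 = 0xCB
  0xCB ⊕ 0x8A = 0x41
  0x41 ⊕ 0x32 = 0x73
  0x73 ⊕ 0x36 = 0x45
  0x45 ⊕ 0xA3 = 0xE6
  0xE6 ⊕ 0x8B = 0x6D
  0x6D ⊕ 0xCB = 0xA6

A6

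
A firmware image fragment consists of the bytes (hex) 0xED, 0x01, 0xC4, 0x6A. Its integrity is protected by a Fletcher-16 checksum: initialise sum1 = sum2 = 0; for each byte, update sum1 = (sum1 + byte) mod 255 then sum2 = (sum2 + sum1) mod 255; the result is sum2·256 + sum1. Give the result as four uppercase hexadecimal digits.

AE1E

Running sums (mod 255):
  after byte 0 (0xED): sum1=237, sum2=237
  after byte 1 (0x01): sum1=238, sum2=220
  after byte 2 (0xC4): sum1=179, sum2=144
  after byte 3 (0x6A): sum1=30, sum2=174
Checksum = sum2·256 + sum1 = 174·256 + 30 = 44574 = 0xAE1E.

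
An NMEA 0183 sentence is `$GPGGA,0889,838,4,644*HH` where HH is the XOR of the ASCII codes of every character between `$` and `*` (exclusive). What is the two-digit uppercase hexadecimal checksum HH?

6E

XOR the ASCII codes of the payload characters:
  'G' = 0x47 → acc = 0x47
  'P' = 0x50 → acc = 0x17
  'G' = 0x47 → acc = 0x50
  'G' = 0x47 → acc = 0x17
  'A' = 0x41 → acc = 0x56
  ',' = 0x2C → acc = 0x7A
  '0' = 0x30 → acc = 0x4A
  '8' = 0x38 → acc = 0x72
  '8' = 0x38 → acc = 0x4A
  '9' = 0x39 → acc = 0x73
  ',' = 0x2C → acc = 0x5F
  '8' = 0x38 → acc = 0x67
  '3' = 0x33 → acc = 0x54
  '8' = 0x38 → acc = 0x6C
  ',' = 0x2C → acc = 0x40
  '4' = 0x34 → acc = 0x74
  ',' = 0x2C → acc = 0x58
  '6' = 0x36 → acc = 0x6E
  '4' = 0x34 → acc = 0x5A
  '4' = 0x34 → acc = 0x6E
Checksum = 0x6E.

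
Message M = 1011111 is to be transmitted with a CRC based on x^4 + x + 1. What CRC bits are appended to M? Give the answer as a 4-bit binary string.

Append 4 zeros: 10111110000. Divide by 10011 (XOR where the leading bit is 1):
  pos 0: 10111 XOR 10011 = 00100
  pos 2: 10011 XOR 10011 = 00000
Remainder (last 4 bits) = 0000. This is the CRC / FCS.

0000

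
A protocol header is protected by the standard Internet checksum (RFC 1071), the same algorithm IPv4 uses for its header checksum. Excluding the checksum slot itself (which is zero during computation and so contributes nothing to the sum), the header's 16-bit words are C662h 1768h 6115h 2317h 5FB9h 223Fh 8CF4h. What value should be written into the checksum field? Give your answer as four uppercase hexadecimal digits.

8F1B

One's-complement addition (fold any carry out of bit 15 back into bit 0):
  0xC662 + 0x1768 = 0x0DDCA
  0xDDCA + 0x6115 = 0x13EDF → wrap carry → 0x3EE0
  0x3EE0 + 0x2317 = 0x061F7
  0x61F7 + 0x5FB9 = 0x0C1B0
  0xC1B0 + 0x223F = 0x0E3EF
  0xE3EF + 0x8CF4 = 0x170E3 → wrap carry → 0x70E4
One's-complement sum = 0x70E4.
Checksum = ~0x70E4 & 0xFFFF = 0x8F1B.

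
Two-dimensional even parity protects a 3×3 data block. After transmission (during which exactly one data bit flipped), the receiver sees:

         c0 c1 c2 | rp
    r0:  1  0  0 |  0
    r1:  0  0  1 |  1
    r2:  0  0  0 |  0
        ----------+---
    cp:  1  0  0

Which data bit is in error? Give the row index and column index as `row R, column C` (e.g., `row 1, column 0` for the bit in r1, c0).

row 0, column 2

Recompute each row's even parity and compare to rp:
  r0: data parity 1, sent rp 0 → mismatch
  r1: data parity 1, sent rp 1 → ok
  r2: data parity 0, sent rp 0 → ok
Recompute each column's even parity and compare to cp:
  c0: data parity 1, sent cp 1 → ok
  c1: data parity 0, sent cp 0 → ok
  c2: data parity 1, sent cp 0 → mismatch
Exactly one row (r0) and one column (c2) fail → the flipped bit is at their intersection.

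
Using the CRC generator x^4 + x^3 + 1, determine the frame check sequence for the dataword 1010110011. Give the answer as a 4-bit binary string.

Append 4 zeros: 10101100110000. Divide by 11001 (XOR where the leading bit is 1):
  pos 0: 10101 XOR 11001 = 01100
  pos 1: 11001 XOR 11001 = 00000
  pos 8: 11000 XOR 11001 = 00001
Remainder (last 4 bits) = 0010. This is the CRC / FCS.

0010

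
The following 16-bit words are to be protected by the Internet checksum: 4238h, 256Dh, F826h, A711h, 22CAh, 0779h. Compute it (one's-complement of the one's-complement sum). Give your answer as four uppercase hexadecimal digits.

CEDE

One's-complement addition (fold any carry out of bit 15 back into bit 0):
  0x4238 + 0x256D = 0x067A5
  0x67A5 + 0xF826 = 0x15FCB → wrap carry → 0x5FCC
  0x5FCC + 0xA711 = 0x106DD → wrap carry → 0x06DE
  0x06DE + 0x22CA = 0x029A8
  0x29A8 + 0x0779 = 0x03121
One's-complement sum = 0x3121.
Checksum = ~0x3121 & 0xFFFF = 0xCEDE.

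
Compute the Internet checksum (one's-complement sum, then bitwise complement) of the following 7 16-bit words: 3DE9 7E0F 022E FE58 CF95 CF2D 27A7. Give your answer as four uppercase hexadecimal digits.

7D15

One's-complement addition (fold any carry out of bit 15 back into bit 0):
  0x3DE9 + 0x7E0F = 0x0BBF8
  0xBBF8 + 0x022E = 0x0BE26
  0xBE26 + 0xFE58 = 0x1BC7E → wrap carry → 0xBC7F
  0xBC7F + 0xCF95 = 0x18C14 → wrap carry → 0x8C15
  0x8C15 + 0xCF2D = 0x15B42 → wrap carry → 0x5B43
  0x5B43 + 0x27A7 = 0x082EA
One's-complement sum = 0x82EA.
Checksum = ~0x82EA & 0xFFFF = 0x7D15.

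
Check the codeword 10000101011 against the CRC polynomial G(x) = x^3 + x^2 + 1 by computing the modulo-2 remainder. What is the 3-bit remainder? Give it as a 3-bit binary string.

Modulo-2 division of 10000101011 by 1101:
  pos 0: 1000 XOR 1101 = 0101
  pos 1: 1010 XOR 1101 = 0111
  pos 2: 1111 XOR 1101 = 0010
  pos 4: 1001 XOR 1101 = 0100
  pos 5: 1000 XOR 1101 = 0101
  pos 6: 1011 XOR 1101 = 0110
  pos 7: 1101 XOR 1101 = 0000
Remainder = 000 (zero — the frame passes the CRC check).

000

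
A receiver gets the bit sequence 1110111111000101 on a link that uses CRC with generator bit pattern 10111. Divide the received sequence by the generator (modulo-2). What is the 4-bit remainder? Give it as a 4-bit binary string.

Modulo-2 division of 1110111111000101 by 10111:
  pos 0: 11101 XOR 10111 = 01010
  pos 1: 10101 XOR 10111 = 00010
  pos 4: 10111 XOR 10111 = 00000
  pos 9: 10001 XOR 10111 = 00110
  pos 11: 11001 XOR 10111 = 01110
Remainder = 1110 (nonzero — an error is detected).

1110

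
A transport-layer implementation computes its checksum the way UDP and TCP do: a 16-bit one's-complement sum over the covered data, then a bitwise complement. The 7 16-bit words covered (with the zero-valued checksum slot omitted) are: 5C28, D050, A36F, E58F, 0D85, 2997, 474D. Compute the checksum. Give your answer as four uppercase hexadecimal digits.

One's-complement addition (fold any carry out of bit 15 back into bit 0):
  0x5C28 + 0xD050 = 0x12C78 → wrap carry → 0x2C79
  0x2C79 + 0xA36F = 0x0CFE8
  0xCFE8 + 0xE58F = 0x1B577 → wrap carry → 0xB578
  0xB578 + 0x0D85 = 0x0C2FD
  0xC2FD + 0x2997 = 0x0EC94
  0xEC94 + 0x474D = 0x133E1 → wrap carry → 0x33E2
One's-complement sum = 0x33E2.
Checksum = ~0x33E2 & 0xFFFF = 0xCC1D.

CC1D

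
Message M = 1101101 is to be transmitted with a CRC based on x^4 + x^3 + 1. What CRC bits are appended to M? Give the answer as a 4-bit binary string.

1110

Append 4 zeros: 11011010000. Divide by 11001 (XOR where the leading bit is 1):
  pos 0: 11011 XOR 11001 = 00010
  pos 3: 10010 XOR 11001 = 01011
  pos 4: 10110 XOR 11001 = 01111
  pos 5: 11110 XOR 11001 = 00111
Remainder (last 4 bits) = 1110. This is the CRC / FCS.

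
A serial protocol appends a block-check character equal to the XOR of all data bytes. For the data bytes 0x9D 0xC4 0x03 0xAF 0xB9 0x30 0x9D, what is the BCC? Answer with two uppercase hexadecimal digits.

XOR the bytes together:
  start with 0x9D
  0x9D ⊕ 0xC4 = 0x59
  0x59 ⊕ 0x03 = 0x5A
  0x5A ⊕ 0xAF = 0xF5
  0xF5 ⊕ 0xB9 = 0x4C
  0x4C ⊕ 0x30 = 0x7C
  0x7C ⊕ 0x9D = 0xE1

E1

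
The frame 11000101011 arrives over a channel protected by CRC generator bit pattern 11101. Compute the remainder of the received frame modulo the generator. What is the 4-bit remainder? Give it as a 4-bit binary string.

0000

Modulo-2 division of 11000101011 by 11101:
  pos 0: 11000 XOR 11101 = 00101
  pos 2: 10110 XOR 11101 = 01011
  pos 3: 10111 XOR 11101 = 01010
  pos 4: 10100 XOR 11101 = 01001
  pos 5: 10011 XOR 11101 = 01110
  pos 6: 11101 XOR 11101 = 00000
Remainder = 0000 (zero — the frame passes the CRC check).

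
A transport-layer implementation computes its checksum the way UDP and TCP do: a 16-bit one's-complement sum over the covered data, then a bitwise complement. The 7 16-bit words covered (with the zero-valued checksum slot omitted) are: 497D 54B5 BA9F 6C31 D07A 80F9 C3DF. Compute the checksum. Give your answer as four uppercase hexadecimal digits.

25A8

One's-complement addition (fold any carry out of bit 15 back into bit 0):
  0x497D + 0x54B5 = 0x09E32
  0x9E32 + 0xBA9F = 0x158D1 → wrap carry → 0x58D2
  0x58D2 + 0x6C31 = 0x0C503
  0xC503 + 0xD07A = 0x1957D → wrap carry → 0x957E
  0x957E + 0x80F9 = 0x11677 → wrap carry → 0x1678
  0x1678 + 0xC3DF = 0x0DA57
One's-complement sum = 0xDA57.
Checksum = ~0xDA57 & 0xFFFF = 0x25A8.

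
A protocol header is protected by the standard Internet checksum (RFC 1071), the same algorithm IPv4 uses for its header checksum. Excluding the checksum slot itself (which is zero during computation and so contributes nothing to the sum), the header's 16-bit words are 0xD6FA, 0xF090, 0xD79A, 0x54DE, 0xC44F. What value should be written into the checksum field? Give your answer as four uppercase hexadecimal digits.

47AB

One's-complement addition (fold any carry out of bit 15 back into bit 0):
  0xD6FA + 0xF090 = 0x1C78A → wrap carry → 0xC78B
  0xC78B + 0xD79A = 0x19F25 → wrap carry → 0x9F26
  0x9F26 + 0x54DE = 0x0F404
  0xF404 + 0xC44F = 0x1B853 → wrap carry → 0xB854
One's-complement sum = 0xB854.
Checksum = ~0xB854 & 0xFFFF = 0x47AB.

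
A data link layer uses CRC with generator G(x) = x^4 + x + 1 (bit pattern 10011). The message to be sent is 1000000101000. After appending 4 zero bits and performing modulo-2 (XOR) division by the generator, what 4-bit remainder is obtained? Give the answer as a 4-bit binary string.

Append 4 zeros: 10000001010000000. Divide by 10011 (XOR where the leading bit is 1):
  pos 0: 10000 XOR 10011 = 00011
  pos 3: 11001 XOR 10011 = 01010
  pos 4: 10100 XOR 10011 = 00111
  pos 6: 11110 XOR 10011 = 01101
  pos 7: 11010 XOR 10011 = 01001
  pos 8: 10010 XOR 10011 = 00001
  pos 12: 10000 XOR 10011 = 00011
Remainder (last 4 bits) = 0011. This is the CRC / FCS.

0011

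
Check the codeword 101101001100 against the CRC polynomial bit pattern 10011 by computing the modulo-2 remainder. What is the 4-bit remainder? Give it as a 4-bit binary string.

0001

Modulo-2 division of 101101001100 by 10011:
  pos 0: 10110 XOR 10011 = 00101
  pos 2: 10110 XOR 10011 = 00101
  pos 4: 10101 XOR 10011 = 00110
  pos 6: 11010 XOR 10011 = 01001
  pos 7: 10010 XOR 10011 = 00001
Remainder = 0001 (nonzero — an error is detected).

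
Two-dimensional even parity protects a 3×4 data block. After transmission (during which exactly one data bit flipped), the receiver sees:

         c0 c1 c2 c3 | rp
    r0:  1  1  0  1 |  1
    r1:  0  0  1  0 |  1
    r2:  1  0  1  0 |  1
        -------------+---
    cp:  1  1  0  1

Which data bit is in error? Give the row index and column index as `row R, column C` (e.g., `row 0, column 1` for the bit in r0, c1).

Recompute each row's even parity and compare to rp:
  r0: data parity 1, sent rp 1 → ok
  r1: data parity 1, sent rp 1 → ok
  r2: data parity 0, sent rp 1 → mismatch
Recompute each column's even parity and compare to cp:
  c0: data parity 0, sent cp 1 → mismatch
  c1: data parity 1, sent cp 1 → ok
  c2: data parity 0, sent cp 0 → ok
  c3: data parity 1, sent cp 1 → ok
Exactly one row (r2) and one column (c0) fail → the flipped bit is at their intersection.

row 2, column 0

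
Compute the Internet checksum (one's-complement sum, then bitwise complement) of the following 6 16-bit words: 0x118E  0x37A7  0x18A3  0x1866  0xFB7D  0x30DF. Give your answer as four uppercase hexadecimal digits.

5964

One's-complement addition (fold any carry out of bit 15 back into bit 0):
  0x118E + 0x37A7 = 0x04935
  0x4935 + 0x18A3 = 0x061D8
  0x61D8 + 0x1866 = 0x07A3E
  0x7A3E + 0xFB7D = 0x175BB → wrap carry → 0x75BC
  0x75BC + 0x30DF = 0x0A69B
One's-complement sum = 0xA69B.
Checksum = ~0xA69B & 0xFFFF = 0x5964.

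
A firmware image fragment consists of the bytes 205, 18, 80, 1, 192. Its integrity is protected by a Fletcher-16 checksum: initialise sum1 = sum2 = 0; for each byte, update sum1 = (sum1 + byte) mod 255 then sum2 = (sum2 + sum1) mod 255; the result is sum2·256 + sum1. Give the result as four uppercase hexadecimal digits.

Running sums (mod 255):
  after byte 0 (205): sum1=205, sum2=205
  after byte 1 (18): sum1=223, sum2=173
  after byte 2 (80): sum1=48, sum2=221
  after byte 3 (1): sum1=49, sum2=15
  after byte 4 (192): sum1=241, sum2=1
Checksum = sum2·256 + sum1 = 1·256 + 241 = 497 = 0x01F1.

01F1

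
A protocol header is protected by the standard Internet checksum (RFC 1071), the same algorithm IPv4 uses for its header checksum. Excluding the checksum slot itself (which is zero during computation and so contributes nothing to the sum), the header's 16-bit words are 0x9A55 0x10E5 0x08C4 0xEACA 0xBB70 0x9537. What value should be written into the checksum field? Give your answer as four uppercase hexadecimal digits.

One's-complement addition (fold any carry out of bit 15 back into bit 0):
  0x9A55 + 0x10E5 = 0x0AB3A
  0xAB3A + 0x08C4 = 0x0B3FE
  0xB3FE + 0xEACA = 0x19EC8 → wrap carry → 0x9EC9
  0x9EC9 + 0xBB70 = 0x15A39 → wrap carry → 0x5A3A
  0x5A3A + 0x9537 = 0x0EF71
One's-complement sum = 0xEF71.
Checksum = ~0xEF71 & 0xFFFF = 0x108E.

108E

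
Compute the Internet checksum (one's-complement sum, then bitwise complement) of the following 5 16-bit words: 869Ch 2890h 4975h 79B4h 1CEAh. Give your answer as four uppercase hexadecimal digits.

70BF

One's-complement addition (fold any carry out of bit 15 back into bit 0):
  0x869C + 0x2890 = 0x0AF2C
  0xAF2C + 0x4975 = 0x0F8A1
  0xF8A1 + 0x79B4 = 0x17255 → wrap carry → 0x7256
  0x7256 + 0x1CEA = 0x08F40
One's-complement sum = 0x8F40.
Checksum = ~0x8F40 & 0xFFFF = 0x70BF.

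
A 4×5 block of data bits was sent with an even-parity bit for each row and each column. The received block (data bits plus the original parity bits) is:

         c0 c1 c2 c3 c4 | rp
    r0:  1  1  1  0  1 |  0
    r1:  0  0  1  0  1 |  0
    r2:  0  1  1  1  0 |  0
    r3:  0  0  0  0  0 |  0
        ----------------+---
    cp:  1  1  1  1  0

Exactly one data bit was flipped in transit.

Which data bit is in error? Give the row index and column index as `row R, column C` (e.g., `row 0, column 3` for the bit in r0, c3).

Recompute each row's even parity and compare to rp:
  r0: data parity 0, sent rp 0 → ok
  r1: data parity 0, sent rp 0 → ok
  r2: data parity 1, sent rp 0 → mismatch
  r3: data parity 0, sent rp 0 → ok
Recompute each column's even parity and compare to cp:
  c0: data parity 1, sent cp 1 → ok
  c1: data parity 0, sent cp 1 → mismatch
  c2: data parity 1, sent cp 1 → ok
  c3: data parity 1, sent cp 1 → ok
  c4: data parity 0, sent cp 0 → ok
Exactly one row (r2) and one column (c1) fail → the flipped bit is at their intersection.

row 2, column 1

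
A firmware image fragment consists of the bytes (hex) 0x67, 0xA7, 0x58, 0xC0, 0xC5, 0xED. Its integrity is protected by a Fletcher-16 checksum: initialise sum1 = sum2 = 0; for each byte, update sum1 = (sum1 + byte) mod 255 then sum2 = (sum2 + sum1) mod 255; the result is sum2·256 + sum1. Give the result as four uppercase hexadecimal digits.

CFDB

Running sums (mod 255):
  after byte 0 (0x67): sum1=103, sum2=103
  after byte 1 (0xA7): sum1=15, sum2=118
  after byte 2 (0x58): sum1=103, sum2=221
  after byte 3 (0xC0): sum1=40, sum2=6
  after byte 4 (0xC5): sum1=237, sum2=243
  after byte 5 (0xED): sum1=219, sum2=207
Checksum = sum2·256 + sum1 = 207·256 + 219 = 53211 = 0xCFDB.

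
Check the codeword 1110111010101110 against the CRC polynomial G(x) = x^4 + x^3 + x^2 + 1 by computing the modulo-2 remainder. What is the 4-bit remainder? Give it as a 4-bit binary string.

Modulo-2 division of 1110111010101110 by 11101:
  pos 0: 11101 XOR 11101 = 00000
  pos 5: 11010 XOR 11101 = 00111
  pos 7: 11110 XOR 11101 = 00011
  pos 10: 11111 XOR 11101 = 00010
Remainder = 0100 (nonzero — an error is detected).

0100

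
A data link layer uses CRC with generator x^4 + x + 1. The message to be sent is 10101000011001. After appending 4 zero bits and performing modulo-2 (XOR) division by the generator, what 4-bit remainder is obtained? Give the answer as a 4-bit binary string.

Append 4 zeros: 101010000110010000. Divide by 10011 (XOR where the leading bit is 1):
  pos 0: 10101 XOR 10011 = 00110
  pos 2: 11000 XOR 10011 = 01011
  pos 3: 10110 XOR 10011 = 00101
  pos 5: 10101 XOR 10011 = 00110
  pos 7: 11010 XOR 10011 = 01001
  pos 8: 10010 XOR 10011 = 00001
  pos 12: 11000 XOR 10011 = 01011
  pos 13: 10110 XOR 10011 = 00101
Remainder (last 4 bits) = 0101. This is the CRC / FCS.

0101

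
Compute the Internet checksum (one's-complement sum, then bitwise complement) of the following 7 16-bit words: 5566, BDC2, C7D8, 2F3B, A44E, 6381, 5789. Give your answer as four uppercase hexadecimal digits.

One's-complement addition (fold any carry out of bit 15 back into bit 0):
  0x5566 + 0xBDC2 = 0x11328 → wrap carry → 0x1329
  0x1329 + 0xC7D8 = 0x0DB01
  0xDB01 + 0x2F3B = 0x10A3C → wrap carry → 0x0A3D
  0x0A3D + 0xA44E = 0x0AE8B
  0xAE8B + 0x6381 = 0x1120C → wrap carry → 0x120D
  0x120D + 0x5789 = 0x06996
One's-complement sum = 0x6996.
Checksum = ~0x6996 & 0xFFFF = 0x9669.

9669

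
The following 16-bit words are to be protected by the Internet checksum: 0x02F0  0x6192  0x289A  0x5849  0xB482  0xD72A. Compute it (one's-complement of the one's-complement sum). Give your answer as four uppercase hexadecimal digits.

One's-complement addition (fold any carry out of bit 15 back into bit 0):
  0x02F0 + 0x6192 = 0x06482
  0x6482 + 0x289A = 0x08D1C
  0x8D1C + 0x5849 = 0x0E565
  0xE565 + 0xB482 = 0x199E7 → wrap carry → 0x99E8
  0x99E8 + 0xD72A = 0x17112 → wrap carry → 0x7113
One's-complement sum = 0x7113.
Checksum = ~0x7113 & 0xFFFF = 0x8EEC.

8EEC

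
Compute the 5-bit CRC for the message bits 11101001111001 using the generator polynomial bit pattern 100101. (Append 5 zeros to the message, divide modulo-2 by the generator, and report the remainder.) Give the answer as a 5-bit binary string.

Append 5 zeros: 1110100111100100000. Divide by 100101 (XOR where the leading bit is 1):
  pos 0: 111010 XOR 100101 = 011111
  pos 1: 111110 XOR 100101 = 011011
  pos 2: 110111 XOR 100101 = 010010
  pos 3: 100101 XOR 100101 = 000000
  pos 9: 110010 XOR 100101 = 010111
  pos 10: 101110 XOR 100101 = 001011
  pos 12: 101100 XOR 100101 = 001001
Remainder (last 5 bits) = 10010. This is the CRC / FCS.

10010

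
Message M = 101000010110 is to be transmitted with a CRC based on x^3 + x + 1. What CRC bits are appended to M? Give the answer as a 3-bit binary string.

110

Append 3 zeros: 101000010110000. Divide by 1011 (XOR where the leading bit is 1):
  pos 0: 1010 XOR 1011 = 0001
  pos 3: 1000 XOR 1011 = 0011
  pos 5: 1110 XOR 1011 = 0101
  pos 6: 1011 XOR 1011 = 0000
  pos 10: 1000 XOR 1011 = 0011
Remainder (last 3 bits) = 110. This is the CRC / FCS.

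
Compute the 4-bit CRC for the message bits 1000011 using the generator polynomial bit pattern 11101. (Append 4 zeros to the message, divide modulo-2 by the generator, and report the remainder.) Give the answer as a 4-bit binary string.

0010

Append 4 zeros: 10000110000. Divide by 11101 (XOR where the leading bit is 1):
  pos 0: 10000 XOR 11101 = 01101
  pos 1: 11011 XOR 11101 = 00110
  pos 3: 11010 XOR 11101 = 00111
  pos 5: 11100 XOR 11101 = 00001
Remainder (last 4 bits) = 0010. This is the CRC / FCS.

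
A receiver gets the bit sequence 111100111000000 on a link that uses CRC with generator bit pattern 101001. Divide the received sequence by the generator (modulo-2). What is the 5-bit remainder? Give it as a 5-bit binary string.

00010

Modulo-2 division of 111100111000000 by 101001:
  pos 0: 111100 XOR 101001 = 010101
  pos 1: 101011 XOR 101001 = 000010
  pos 5: 101100 XOR 101001 = 000101
  pos 8: 101000 XOR 101001 = 000001
Remainder = 00010 (nonzero — an error is detected).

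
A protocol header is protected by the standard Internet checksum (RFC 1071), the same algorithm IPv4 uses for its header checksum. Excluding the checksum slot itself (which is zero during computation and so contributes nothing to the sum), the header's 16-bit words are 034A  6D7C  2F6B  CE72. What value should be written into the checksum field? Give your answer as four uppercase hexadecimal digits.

915B

One's-complement addition (fold any carry out of bit 15 back into bit 0):
  0x034A + 0x6D7C = 0x070C6
  0x70C6 + 0x2F6B = 0x0A031
  0xA031 + 0xCE72 = 0x16EA3 → wrap carry → 0x6EA4
One's-complement sum = 0x6EA4.
Checksum = ~0x6EA4 & 0xFFFF = 0x915B.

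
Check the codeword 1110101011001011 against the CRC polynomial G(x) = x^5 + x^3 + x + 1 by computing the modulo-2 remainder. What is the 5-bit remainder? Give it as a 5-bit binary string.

Modulo-2 division of 1110101011001011 by 101011:
  pos 0: 111010 XOR 101011 = 010001
  pos 1: 100011 XOR 101011 = 001000
  pos 3: 100001 XOR 101011 = 001010
  pos 5: 101010 XOR 101011 = 000001
  pos 10: 101011 XOR 101011 = 000000
Remainder = 00000 (zero — the frame passes the CRC check).

00000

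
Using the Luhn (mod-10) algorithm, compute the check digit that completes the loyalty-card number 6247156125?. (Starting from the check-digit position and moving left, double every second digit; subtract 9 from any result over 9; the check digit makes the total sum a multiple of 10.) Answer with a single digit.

8

Partial digits right→left: 5 2 1 6 5 1 7 4 2 6
Double every second digit counting from the check-digit position (so the 1st, 3rd, 5th, ... of the partial from the right).
  doubled (with −9 where >9): 1 2 1 5 4 → sum 13
  kept as-is: 2 6 1 4 6 → sum 19
Total = 13 + 19 = 32.
Check digit = (10 − (32 mod 10)) mod 10 = 8.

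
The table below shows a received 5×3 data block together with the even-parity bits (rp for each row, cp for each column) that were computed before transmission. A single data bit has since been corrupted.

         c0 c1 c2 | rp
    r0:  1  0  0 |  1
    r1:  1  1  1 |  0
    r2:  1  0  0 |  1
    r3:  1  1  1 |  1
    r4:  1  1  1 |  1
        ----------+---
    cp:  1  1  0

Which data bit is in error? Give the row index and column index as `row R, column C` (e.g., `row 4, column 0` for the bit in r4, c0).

row 1, column 2

Recompute each row's even parity and compare to rp:
  r0: data parity 1, sent rp 1 → ok
  r1: data parity 1, sent rp 0 → mismatch
  r2: data parity 1, sent rp 1 → ok
  r3: data parity 1, sent rp 1 → ok
  r4: data parity 1, sent rp 1 → ok
Recompute each column's even parity and compare to cp:
  c0: data parity 1, sent cp 1 → ok
  c1: data parity 1, sent cp 1 → ok
  c2: data parity 1, sent cp 0 → mismatch
Exactly one row (r1) and one column (c2) fail → the flipped bit is at their intersection.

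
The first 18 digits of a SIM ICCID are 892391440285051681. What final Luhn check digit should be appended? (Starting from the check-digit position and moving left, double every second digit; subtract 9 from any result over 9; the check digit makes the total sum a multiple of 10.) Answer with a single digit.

4

Partial digits right→left: 1 8 6 1 5 0 5 8 2 0 4 4 1 9 3 2 9 8
Double every second digit counting from the check-digit position (so the 1st, 3rd, 5th, ... of the partial from the right).
  doubled (with −9 where >9): 2 3 1 1 4 8 2 6 9 → sum 36
  kept as-is: 8 1 0 8 0 4 9 2 8 → sum 40
Total = 36 + 40 = 76.
Check digit = (10 − (76 mod 10)) mod 10 = 4.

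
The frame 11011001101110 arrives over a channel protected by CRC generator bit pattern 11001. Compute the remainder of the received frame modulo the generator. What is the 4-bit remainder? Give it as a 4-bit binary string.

0000

Modulo-2 division of 11011001101110 by 11001:
  pos 0: 11011 XOR 11001 = 00010
  pos 3: 10001 XOR 11001 = 01000
  pos 4: 10001 XOR 11001 = 01000
  pos 5: 10000 XOR 11001 = 01001
  pos 6: 10011 XOR 11001 = 01010
  pos 7: 10101 XOR 11001 = 01100
  pos 8: 11001 XOR 11001 = 00000
Remainder = 0000 (zero — the frame passes the CRC check).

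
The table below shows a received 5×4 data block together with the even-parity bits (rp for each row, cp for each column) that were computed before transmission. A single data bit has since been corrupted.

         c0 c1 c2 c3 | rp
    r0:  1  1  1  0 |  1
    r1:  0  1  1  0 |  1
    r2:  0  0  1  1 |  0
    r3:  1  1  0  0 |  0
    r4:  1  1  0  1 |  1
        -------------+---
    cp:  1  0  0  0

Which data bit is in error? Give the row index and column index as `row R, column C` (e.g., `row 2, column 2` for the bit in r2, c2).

Recompute each row's even parity and compare to rp:
  r0: data parity 1, sent rp 1 → ok
  r1: data parity 0, sent rp 1 → mismatch
  r2: data parity 0, sent rp 0 → ok
  r3: data parity 0, sent rp 0 → ok
  r4: data parity 1, sent rp 1 → ok
Recompute each column's even parity and compare to cp:
  c0: data parity 1, sent cp 1 → ok
  c1: data parity 0, sent cp 0 → ok
  c2: data parity 1, sent cp 0 → mismatch
  c3: data parity 0, sent cp 0 → ok
Exactly one row (r1) and one column (c2) fail → the flipped bit is at their intersection.

row 1, column 2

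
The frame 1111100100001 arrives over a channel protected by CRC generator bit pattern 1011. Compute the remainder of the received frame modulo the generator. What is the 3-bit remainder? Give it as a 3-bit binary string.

010

Modulo-2 division of 1111100100001 by 1011:
  pos 0: 1111 XOR 1011 = 0100
  pos 1: 1001 XOR 1011 = 0010
  pos 3: 1000 XOR 1011 = 0011
  pos 5: 1110 XOR 1011 = 0101
  pos 6: 1010 XOR 1011 = 0001
  pos 9: 1001 XOR 1011 = 0010
Remainder = 010 (nonzero — an error is detected).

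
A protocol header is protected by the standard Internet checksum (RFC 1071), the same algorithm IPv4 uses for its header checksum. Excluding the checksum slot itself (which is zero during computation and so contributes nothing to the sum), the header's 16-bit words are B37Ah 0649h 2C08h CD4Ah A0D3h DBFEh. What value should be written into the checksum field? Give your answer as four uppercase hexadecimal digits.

One's-complement addition (fold any carry out of bit 15 back into bit 0):
  0xB37A + 0x0649 = 0x0B9C3
  0xB9C3 + 0x2C08 = 0x0E5CB
  0xE5CB + 0xCD4A = 0x1B315 → wrap carry → 0xB316
  0xB316 + 0xA0D3 = 0x153E9 → wrap carry → 0x53EA
  0x53EA + 0xDBFE = 0x12FE8 → wrap carry → 0x2FE9
One's-complement sum = 0x2FE9.
Checksum = ~0x2FE9 & 0xFFFF = 0xD016.

D016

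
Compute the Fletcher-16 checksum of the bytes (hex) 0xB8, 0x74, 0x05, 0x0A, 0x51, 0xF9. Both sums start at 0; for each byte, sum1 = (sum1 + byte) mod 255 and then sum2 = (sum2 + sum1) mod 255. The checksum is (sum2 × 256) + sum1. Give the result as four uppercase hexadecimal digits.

Running sums (mod 255):
  after byte 0 (0xB8): sum1=184, sum2=184
  after byte 1 (0x74): sum1=45, sum2=229
  after byte 2 (0x05): sum1=50, sum2=24
  after byte 3 (0x0A): sum1=60, sum2=84
  after byte 4 (0x51): sum1=141, sum2=225
  after byte 5 (0xF9): sum1=135, sum2=105
Checksum = sum2·256 + sum1 = 105·256 + 135 = 27015 = 0x6987.

6987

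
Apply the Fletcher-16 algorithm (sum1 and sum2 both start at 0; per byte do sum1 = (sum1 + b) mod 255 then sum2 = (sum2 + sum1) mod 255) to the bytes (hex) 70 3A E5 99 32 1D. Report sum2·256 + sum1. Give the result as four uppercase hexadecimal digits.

Running sums (mod 255):
  after byte 0 (70): sum1=112, sum2=112
  after byte 1 (3A): sum1=170, sum2=27
  after byte 2 (E5): sum1=144, sum2=171
  after byte 3 (99): sum1=42, sum2=213
  after byte 4 (32): sum1=92, sum2=50
  after byte 5 (1D): sum1=121, sum2=171
Checksum = sum2·256 + sum1 = 171·256 + 121 = 43897 = 0xAB79.

AB79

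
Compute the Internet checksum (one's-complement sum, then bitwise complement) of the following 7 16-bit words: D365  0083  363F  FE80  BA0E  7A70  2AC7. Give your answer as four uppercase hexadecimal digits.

One's-complement addition (fold any carry out of bit 15 back into bit 0):
  0xD365 + 0x0083 = 0x0D3E8
  0xD3E8 + 0x363F = 0x10A27 → wrap carry → 0x0A28
  0x0A28 + 0xFE80 = 0x108A8 → wrap carry → 0x08A9
  0x08A9 + 0xBA0E = 0x0C2B7
  0xC2B7 + 0x7A70 = 0x13D27 → wrap carry → 0x3D28
  0x3D28 + 0x2AC7 = 0x067EF
One's-complement sum = 0x67EF.
Checksum = ~0x67EF & 0xFFFF = 0x9810.

9810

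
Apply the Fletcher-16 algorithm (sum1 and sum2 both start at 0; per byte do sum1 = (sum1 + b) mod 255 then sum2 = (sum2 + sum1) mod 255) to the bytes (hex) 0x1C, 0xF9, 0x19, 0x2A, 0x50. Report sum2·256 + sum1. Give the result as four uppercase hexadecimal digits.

64A9

Running sums (mod 255):
  after byte 0 (0x1C): sum1=28, sum2=28
  after byte 1 (0xF9): sum1=22, sum2=50
  after byte 2 (0x19): sum1=47, sum2=97
  after byte 3 (0x2A): sum1=89, sum2=186
  after byte 4 (0x50): sum1=169, sum2=100
Checksum = sum2·256 + sum1 = 100·256 + 169 = 25769 = 0x64A9.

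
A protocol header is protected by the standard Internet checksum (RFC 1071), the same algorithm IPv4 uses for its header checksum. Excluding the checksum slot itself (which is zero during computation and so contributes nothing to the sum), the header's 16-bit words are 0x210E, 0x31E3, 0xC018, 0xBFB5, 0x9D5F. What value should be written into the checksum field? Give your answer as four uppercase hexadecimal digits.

8FE0

One's-complement addition (fold any carry out of bit 15 back into bit 0):
  0x210E + 0x31E3 = 0x052F1
  0x52F1 + 0xC018 = 0x11309 → wrap carry → 0x130A
  0x130A + 0xBFB5 = 0x0D2BF
  0xD2BF + 0x9D5F = 0x1701E → wrap carry → 0x701F
One's-complement sum = 0x701F.
Checksum = ~0x701F & 0xFFFF = 0x8FE0.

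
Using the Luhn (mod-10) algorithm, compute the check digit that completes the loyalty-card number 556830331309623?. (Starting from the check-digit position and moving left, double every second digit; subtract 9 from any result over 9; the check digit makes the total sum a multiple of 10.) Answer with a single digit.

3

Partial digits right→left: 3 2 6 9 0 3 1 3 3 0 3 8 6 5 5
Double every second digit counting from the check-digit position (so the 1st, 3rd, 5th, ... of the partial from the right).
  doubled (with −9 where >9): 6 3 0 2 6 6 3 1 → sum 27
  kept as-is: 2 9 3 3 0 8 5 → sum 30
Total = 27 + 30 = 57.
Check digit = (10 − (57 mod 10)) mod 10 = 3.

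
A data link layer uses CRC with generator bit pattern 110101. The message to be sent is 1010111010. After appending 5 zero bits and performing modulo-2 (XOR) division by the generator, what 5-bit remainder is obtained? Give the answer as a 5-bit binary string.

Append 5 zeros: 101011101000000. Divide by 110101 (XOR where the leading bit is 1):
  pos 0: 101011 XOR 110101 = 011110
  pos 1: 111101 XOR 110101 = 001000
  pos 3: 100001 XOR 110101 = 010100
  pos 4: 101000 XOR 110101 = 011101
  pos 5: 111010 XOR 110101 = 001111
  pos 7: 111100 XOR 110101 = 001001
  pos 9: 100100 XOR 110101 = 010001
Remainder (last 5 bits) = 10001. This is the CRC / FCS.

10001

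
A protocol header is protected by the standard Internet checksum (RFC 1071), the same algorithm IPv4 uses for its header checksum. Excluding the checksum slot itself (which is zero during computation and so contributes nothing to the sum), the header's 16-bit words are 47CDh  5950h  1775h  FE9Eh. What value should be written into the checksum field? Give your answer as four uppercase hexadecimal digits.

One's-complement addition (fold any carry out of bit 15 back into bit 0):
  0x47CD + 0x5950 = 0x0A11D
  0xA11D + 0x1775 = 0x0B892
  0xB892 + 0xFE9E = 0x1B730 → wrap carry → 0xB731
One's-complement sum = 0xB731.
Checksum = ~0xB731 & 0xFFFF = 0x48CE.

48CE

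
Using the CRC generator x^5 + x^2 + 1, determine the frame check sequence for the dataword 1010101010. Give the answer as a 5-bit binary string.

00101

Append 5 zeros: 101010101000000. Divide by 100101 (XOR where the leading bit is 1):
  pos 0: 101010 XOR 100101 = 001111
  pos 2: 111110 XOR 100101 = 011011
  pos 3: 110111 XOR 100101 = 010010
  pos 4: 100100 XOR 100101 = 000001
  pos 9: 100000 XOR 100101 = 000101
Remainder (last 5 bits) = 00101. This is the CRC / FCS.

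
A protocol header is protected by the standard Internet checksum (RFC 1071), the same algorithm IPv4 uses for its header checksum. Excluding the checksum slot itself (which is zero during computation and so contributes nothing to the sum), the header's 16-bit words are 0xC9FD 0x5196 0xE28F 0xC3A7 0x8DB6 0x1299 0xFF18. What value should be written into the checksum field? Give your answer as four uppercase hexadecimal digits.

9ECB

One's-complement addition (fold any carry out of bit 15 back into bit 0):
  0xC9FD + 0x5196 = 0x11B93 → wrap carry → 0x1B94
  0x1B94 + 0xE28F = 0x0FE23
  0xFE23 + 0xC3A7 = 0x1C1CA → wrap carry → 0xC1CB
  0xC1CB + 0x8DB6 = 0x14F81 → wrap carry → 0x4F82
  0x4F82 + 0x1299 = 0x0621B
  0x621B + 0xFF18 = 0x16133 → wrap carry → 0x6134
One's-complement sum = 0x6134.
Checksum = ~0x6134 & 0xFFFF = 0x9ECB.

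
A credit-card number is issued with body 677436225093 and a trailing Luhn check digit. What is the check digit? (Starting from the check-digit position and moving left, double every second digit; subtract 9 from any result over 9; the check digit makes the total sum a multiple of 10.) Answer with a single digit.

Partial digits right→left: 3 9 0 5 2 2 6 3 4 7 7 6
Double every second digit counting from the check-digit position (so the 1st, 3rd, 5th, ... of the partial from the right).
  doubled (with −9 where >9): 6 0 4 3 8 5 → sum 26
  kept as-is: 9 5 2 3 7 6 → sum 32
Total = 26 + 32 = 58.
Check digit = (10 − (58 mod 10)) mod 10 = 2.

2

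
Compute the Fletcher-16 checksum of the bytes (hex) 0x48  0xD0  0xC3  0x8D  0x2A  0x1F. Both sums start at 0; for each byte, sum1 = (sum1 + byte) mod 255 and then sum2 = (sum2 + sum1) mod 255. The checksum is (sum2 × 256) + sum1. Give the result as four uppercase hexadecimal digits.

Running sums (mod 255):
  after byte 0 (0x48): sum1=72, sum2=72
  after byte 1 (0xD0): sum1=25, sum2=97
  after byte 2 (0xC3): sum1=220, sum2=62
  after byte 3 (0x8D): sum1=106, sum2=168
  after byte 4 (0x2A): sum1=148, sum2=61
  after byte 5 (0x1F): sum1=179, sum2=240
Checksum = sum2·256 + sum1 = 240·256 + 179 = 61619 = 0xF0B3.

F0B3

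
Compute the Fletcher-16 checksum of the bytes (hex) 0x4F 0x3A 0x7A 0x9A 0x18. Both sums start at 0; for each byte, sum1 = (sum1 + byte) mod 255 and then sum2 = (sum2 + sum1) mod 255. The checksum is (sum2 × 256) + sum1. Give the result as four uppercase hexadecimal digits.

Running sums (mod 255):
  after byte 0 (0x4F): sum1=79, sum2=79
  after byte 1 (0x3A): sum1=137, sum2=216
  after byte 2 (0x7A): sum1=4, sum2=220
  after byte 3 (0x9A): sum1=158, sum2=123
  after byte 4 (0x18): sum1=182, sum2=50
Checksum = sum2·256 + sum1 = 50·256 + 182 = 12982 = 0x32B6.

32B6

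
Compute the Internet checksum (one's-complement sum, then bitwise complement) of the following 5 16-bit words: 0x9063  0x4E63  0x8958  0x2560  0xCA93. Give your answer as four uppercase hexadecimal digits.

A7EC

One's-complement addition (fold any carry out of bit 15 back into bit 0):
  0x9063 + 0x4E63 = 0x0DEC6
  0xDEC6 + 0x8958 = 0x1681E → wrap carry → 0x681F
  0x681F + 0x2560 = 0x08D7F
  0x8D7F + 0xCA93 = 0x15812 → wrap carry → 0x5813
One's-complement sum = 0x5813.
Checksum = ~0x5813 & 0xFFFF = 0xA7EC.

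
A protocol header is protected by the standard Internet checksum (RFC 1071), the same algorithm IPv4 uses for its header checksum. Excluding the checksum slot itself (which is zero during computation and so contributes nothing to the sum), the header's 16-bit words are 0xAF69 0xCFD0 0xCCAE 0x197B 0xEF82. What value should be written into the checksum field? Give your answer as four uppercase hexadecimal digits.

AB18

One's-complement addition (fold any carry out of bit 15 back into bit 0):
  0xAF69 + 0xCFD0 = 0x17F39 → wrap carry → 0x7F3A
  0x7F3A + 0xCCAE = 0x14BE8 → wrap carry → 0x4BE9
  0x4BE9 + 0x197B = 0x06564
  0x6564 + 0xEF82 = 0x154E6 → wrap carry → 0x54E7
One's-complement sum = 0x54E7.
Checksum = ~0x54E7 & 0xFFFF = 0xAB18.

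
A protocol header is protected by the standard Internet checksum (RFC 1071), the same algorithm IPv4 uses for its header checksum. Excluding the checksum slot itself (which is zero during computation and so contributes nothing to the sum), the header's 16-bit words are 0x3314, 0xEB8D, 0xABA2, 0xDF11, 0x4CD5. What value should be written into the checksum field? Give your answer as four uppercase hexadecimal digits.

09D4

One's-complement addition (fold any carry out of bit 15 back into bit 0):
  0x3314 + 0xEB8D = 0x11EA1 → wrap carry → 0x1EA2
  0x1EA2 + 0xABA2 = 0x0CA44
  0xCA44 + 0xDF11 = 0x1A955 → wrap carry → 0xA956
  0xA956 + 0x4CD5 = 0x0F62B
One's-complement sum = 0xF62B.
Checksum = ~0xF62B & 0xFFFF = 0x09D4.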